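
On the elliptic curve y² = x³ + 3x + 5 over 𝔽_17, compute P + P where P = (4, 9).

(9, 8)

tangent at (4, 9): λ = (3·4² + 3)/(2·9) ≡ 0/1. 1⁻¹ ≡ 1 (mod 17), so λ ≡ 0·1 ≡ 0.
  x = λ² - 4 - 4 = 0 - 8 ≡ 9; y = λ·(4 - 9) - 9 ≡ 8. → (9, 8)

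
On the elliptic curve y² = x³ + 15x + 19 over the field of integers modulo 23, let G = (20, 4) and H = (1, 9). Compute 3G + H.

(18, 16)

First 3G:
Repeated addition: build up to 3G.
2G: tangent at (20, 4): λ = (3·20² + 15)/(2·4) ≡ 19/8. 8⁻¹ ≡ 3 (mod 23), so λ ≡ 19·3 ≡ 11.
  x = λ² - 20 - 20 = 121 - 40 ≡ 12; y = λ·(20 - 12) - 4 ≡ 15. → (12, 15)
3G: (12, 15) + (20, 4). λ = (4 - 15)/(20 - 12) ≡ 12/8 mod 23. 8⁻¹ ≡ 3 (mod 23) since 8·3 = 24 ≡ 1, so λ ≡ 13.
  x = λ² - 12 - 20 = 169 - 32 ≡ 22; y = λ·(12 - 22) - 15 ≡ 16. → (22, 16)
3G = (22, 16).
Finally 3G + H:
(22, 16) + (1, 9). λ = (9 - 16)/(1 - 22) ≡ 16/2 mod 23. 2⁻¹ ≡ 12 (mod 23) since 2·12 = 24 ≡ 1, so λ ≡ 8.
  x = λ² - 22 - 1 = 64 - 23 ≡ 18; y = λ·(22 - 18) - 16 ≡ 16. → (18, 16)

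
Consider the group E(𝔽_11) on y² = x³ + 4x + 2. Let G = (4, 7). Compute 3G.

Repeated addition: build up to 3G.
2G: tangent at (4, 7): λ = (3·4² + 4)/(2·7) ≡ 8/3. 3⁻¹ ≡ 4 (mod 11), so λ ≡ 8·4 ≡ 10.
  x = λ² - 4 - 4 = 100 - 8 ≡ 4; y = λ·(4 - 4) - 7 ≡ 4. → (4, 4)
3G: (4, 4) + (4, 7): same x and y₁ ≡ -y₂, so the sum is O.

O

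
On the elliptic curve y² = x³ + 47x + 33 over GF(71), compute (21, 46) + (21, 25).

The two points share x = 21 and their y-coordinates satisfy 46 + 25 ≡ 0 (mod 71), so they are inverses. Their sum is the point at infinity.

O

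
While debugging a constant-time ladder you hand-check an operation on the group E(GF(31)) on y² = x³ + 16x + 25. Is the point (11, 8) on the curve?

y² = 8² ≡ 2; x³ + 16x + 25 = 1532 ≡ 13 (mod 31). 2 ≠ 13.

no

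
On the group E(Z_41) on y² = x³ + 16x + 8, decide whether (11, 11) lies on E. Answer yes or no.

yes

y² = 11² ≡ 39; x³ + 16x + 8 = 1515 ≡ 39 (mod 41). 39 = 39.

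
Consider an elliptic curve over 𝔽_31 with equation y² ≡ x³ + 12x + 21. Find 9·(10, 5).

Write G = (10, 5).
Repeated addition: build up to 9G.
2G: tangent at (10, 5): λ = (3·10² + 12)/(2·5) ≡ 2/10. 10⁻¹ ≡ 28 (mod 31), so λ ≡ 2·28 ≡ 25.
  x = λ² - 10 - 10 = 625 - 20 ≡ 16; y = λ·(10 - 16) - 5 ≡ 0. → (16, 0)
3G: (16, 0) + (10, 5). λ = (5 - 0)/(10 - 16) ≡ 5/25 mod 31. 25⁻¹ ≡ 5 (mod 31) since 25·5 = 125 ≡ 1, so λ ≡ 25.
  x = λ² - 16 - 10 = 625 - 26 ≡ 10; y = λ·(16 - 10) - 0 ≡ 26. → (10, 26)
4G: (10, 26) + (10, 5): same x and y₁ ≡ -y₂, so the sum is O.
5G: O + (10, 5) = (10, 5) (identity).
6G: tangent at (10, 5): λ = (3·10² + 12)/(2·5) ≡ 2/10. 10⁻¹ ≡ 28 (mod 31), so λ ≡ 2·28 ≡ 25.
  x = λ² - 10 - 10 = 625 - 20 ≡ 16; y = λ·(10 - 16) - 5 ≡ 0. → (16, 0)
7G: (16, 0) + (10, 5). λ = (5 - 0)/(10 - 16) ≡ 5/25 mod 31. 25⁻¹ ≡ 5 (mod 31), so λ ≡ 25.
  x = λ² - 16 - 10 = 625 - 26 ≡ 10; y = λ·(16 - 10) - 0 ≡ 26. → (10, 26)
8G: (10, 26) + (10, 5): same x and y₁ ≡ -y₂, so the sum is O.
9G: O + (10, 5) = (10, 5) (identity).

(10, 5)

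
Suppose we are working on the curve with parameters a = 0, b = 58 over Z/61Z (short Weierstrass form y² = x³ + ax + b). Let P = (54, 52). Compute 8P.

Double-and-add on 8 = (1000)₂. Start with P = (54, 52) for the leading 1-bit.
double: tangent at (54, 52): λ = (3·54² + 0)/(2·52) ≡ 25/43. 43⁻¹ ≡ 44 (mod 61), so λ ≡ 25·44 ≡ 2.
  x = λ² - 54 - 54 = 4 - 108 ≡ 18; y = λ·(54 - 18) - 52 ≡ 20. → (18, 20)
double: tangent at (18, 20): λ = (3·18² + 0)/(2·20) ≡ 57/40. 40⁻¹ ≡ 29 (mod 61) since 40·29 = 1160 ≡ 1, so λ ≡ 57·29 ≡ 6.
  x = λ² - 18 - 18 = 36 - 36 ≡ 0; y = λ·(18 - 0) - 20 ≡ 27. → (0, 27)
double: tangent at (0, 27): λ = (3·0² + 0)/(2·27) ≡ 0/54. 54⁻¹ ≡ 26 (mod 61) since 54·26 = 1404 ≡ 1, so λ ≡ 0·26 ≡ 0.
  x = λ² - 0 - 0 = 0 - 0 ≡ 0; y = λ·(0 - 0) - 27 ≡ 34. → (0, 34)

(0, 34)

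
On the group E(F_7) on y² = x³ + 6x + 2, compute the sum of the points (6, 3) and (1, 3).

(6, 3) + (1, 3). λ = (3 - 3)/(1 - 6) ≡ 0/2 mod 7. 2⁻¹ ≡ 4 (mod 7), so λ ≡ 0.
  x = λ² - 6 - 1 = 0 - 7 ≡ 0; y = λ·(6 - 0) - 3 ≡ 4. → (0, 4)

(0, 4)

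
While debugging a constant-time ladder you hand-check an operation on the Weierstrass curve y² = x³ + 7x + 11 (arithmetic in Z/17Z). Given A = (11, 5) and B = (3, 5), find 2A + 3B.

First 2A:
Repeated addition: build up to 2A.
2A: tangent at (11, 5): λ = (3·11² + 7)/(2·5) ≡ 13/10. 10⁻¹ ≡ 12 (mod 17) since 10·12 = 120 ≡ 1, so λ ≡ 13·12 ≡ 3.
  x = λ² - 11 - 11 = 9 - 22 ≡ 4; y = λ·(11 - 4) - 5 ≡ 16. → (4, 16)
2A = (4, 16).
Next 3B:
Repeated addition: build up to 3B.
2B: tangent at (3, 5): λ = (3·3² + 7)/(2·5) ≡ 0/10. 10⁻¹ ≡ 12 (mod 17), so λ ≡ 0·12 ≡ 0.
  x = λ² - 3 - 3 = 0 - 6 ≡ 11; y = λ·(3 - 11) - 5 ≡ 12. → (11, 12)
3B: (11, 12) + (3, 5). λ = (5 - 12)/(3 - 11) ≡ 10/9 mod 17. 9⁻¹ ≡ 2 (mod 17), so λ ≡ 3.
  x = λ² - 11 - 3 = 9 - 14 ≡ 12; y = λ·(11 - 12) - 12 ≡ 2. → (12, 2)
3B = (12, 2).
Finally 2A + 3B:
(4, 16) + (12, 2). λ = (2 - 16)/(12 - 4) ≡ 3/8 mod 17. 8⁻¹ ≡ 15 (mod 17), so λ ≡ 11.
  x = λ² - 4 - 12 = 121 - 16 ≡ 3; y = λ·(4 - 3) - 16 ≡ 12. → (3, 12)

(3, 12)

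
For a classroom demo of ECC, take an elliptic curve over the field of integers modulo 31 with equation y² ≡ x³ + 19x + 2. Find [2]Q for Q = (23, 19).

(18, 21)

tangent at (23, 19): λ = (3·23² + 19)/(2·19) ≡ 25/7. 7⁻¹ ≡ 9 (mod 31) since 7·9 = 63 ≡ 1, so λ ≡ 25·9 ≡ 8.
  x = λ² - 23 - 23 = 64 - 46 ≡ 18; y = λ·(23 - 18) - 19 ≡ 21. → (18, 21)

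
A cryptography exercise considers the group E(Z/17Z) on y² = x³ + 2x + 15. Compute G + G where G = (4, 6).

(7, 7)

tangent at (4, 6): λ = (3·4² + 2)/(2·6) ≡ 16/12. 12⁻¹ ≡ 10 (mod 17) since 12·10 = 120 ≡ 1, so λ ≡ 16·10 ≡ 7.
  x = λ² - 4 - 4 = 49 - 8 ≡ 7; y = λ·(4 - 7) - 6 ≡ 7. → (7, 7)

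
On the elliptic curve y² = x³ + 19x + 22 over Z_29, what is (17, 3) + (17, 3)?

tangent at (17, 3): λ = (3·17² + 19)/(2·3) ≡ 16/6. 6⁻¹ ≡ 5 (mod 29) since 6·5 = 30 ≡ 1, so λ ≡ 16·5 ≡ 22.
  x = λ² - 17 - 17 = 484 - 34 ≡ 15; y = λ·(17 - 15) - 3 ≡ 12. → (15, 12)

(15, 12)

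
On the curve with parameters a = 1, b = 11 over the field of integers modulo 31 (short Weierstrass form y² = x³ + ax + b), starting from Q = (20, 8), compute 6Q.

Double-and-add on 6 = (110)₂. Start with Q = (20, 8) for the leading 1-bit.
double: tangent at (20, 8): λ = (3·20² + 1)/(2·8) ≡ 23/16. 16⁻¹ ≡ 2 (mod 31), so λ ≡ 23·2 ≡ 15.
  x = λ² - 20 - 20 = 225 - 40 ≡ 30; y = λ·(20 - 30) - 8 ≡ 28. → (30, 28)
add Q: (30, 28) + (20, 8). λ = (8 - 28)/(20 - 30) ≡ 11/21 mod 31. 21⁻¹ ≡ 3 (mod 31) since 21·3 = 63 ≡ 1, so λ ≡ 2.
  x = λ² - 30 - 20 = 4 - 50 ≡ 16; y = λ·(30 - 16) - 28 ≡ 0. → (16, 0)
double: (16, 0) + (16, 0): same x and y₁ ≡ -y₂, so the sum is the point at infinity.

O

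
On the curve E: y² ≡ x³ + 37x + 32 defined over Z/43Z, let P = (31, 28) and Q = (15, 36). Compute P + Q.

(8, 25)

(31, 28) + (15, 36). λ = (36 - 28)/(15 - 31) ≡ 8/27 mod 43. 27⁻¹ ≡ 8 (mod 43), so λ ≡ 21.
  x = λ² - 31 - 15 = 441 - 46 ≡ 8; y = λ·(31 - 8) - 28 ≡ 25. → (8, 25)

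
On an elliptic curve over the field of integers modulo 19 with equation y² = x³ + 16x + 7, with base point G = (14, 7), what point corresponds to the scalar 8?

(17, 9)

Repeated addition: build up to 8G.
2G: tangent at (14, 7): λ = (3·14² + 16)/(2·7) ≡ 15/14. 14⁻¹ ≡ 15 (mod 19) since 14·15 = 210 ≡ 1, so λ ≡ 15·15 ≡ 16.
  x = λ² - 14 - 14 = 256 - 28 ≡ 0; y = λ·(14 - 0) - 7 ≡ 8. → (0, 8)
3G: (0, 8) + (14, 7). λ = (7 - 8)/(14 - 0) ≡ 18/14 mod 19. 14⁻¹ ≡ 15 (mod 19), so λ ≡ 4.
  x = λ² - 0 - 14 = 16 - 14 ≡ 2; y = λ·(0 - 2) - 8 ≡ 3. → (2, 3)
4G: (2, 3) + (14, 7). λ = (7 - 3)/(14 - 2) ≡ 4/12 mod 19. 12⁻¹ ≡ 8 (mod 19) since 12·8 = 96 ≡ 1, so λ ≡ 13.
  x = λ² - 2 - 14 = 169 - 16 ≡ 1; y = λ·(2 - 1) - 3 ≡ 10. → (1, 10)
5G: (1, 10) + (14, 7). λ = (7 - 10)/(14 - 1) ≡ 16/13 mod 19. 13⁻¹ ≡ 3 (mod 19), so λ ≡ 10.
  x = λ² - 1 - 14 = 100 - 15 ≡ 9; y = λ·(1 - 9) - 10 ≡ 5. → (9, 5)
6G: (9, 5) + (14, 7). λ = (7 - 5)/(14 - 9) ≡ 2/5 mod 19. 5⁻¹ ≡ 4 (mod 19) since 5·4 = 20 ≡ 1, so λ ≡ 8.
  x = λ² - 9 - 14 = 64 - 23 ≡ 3; y = λ·(9 - 3) - 5 ≡ 5. → (3, 5)
7G: (3, 5) + (14, 7). λ = (7 - 5)/(14 - 3) ≡ 2/11 mod 19. 11⁻¹ ≡ 7 (mod 19) since 11·7 = 77 ≡ 1, so λ ≡ 14.
  x = λ² - 3 - 14 = 196 - 17 ≡ 8; y = λ·(3 - 8) - 5 ≡ 1. → (8, 1)
8G: (8, 1) + (14, 7). λ = (7 - 1)/(14 - 8) ≡ 6/6 mod 19. 6⁻¹ ≡ 16 (mod 19), so λ ≡ 1.
  x = λ² - 8 - 14 = 1 - 22 ≡ 17; y = λ·(8 - 17) - 1 ≡ 9. → (17, 9)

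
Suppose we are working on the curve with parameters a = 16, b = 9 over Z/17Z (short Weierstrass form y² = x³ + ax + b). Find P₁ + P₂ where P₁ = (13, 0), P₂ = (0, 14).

(12, 12)

(13, 0) + (0, 14). λ = (14 - 0)/(0 - 13) ≡ 14/4 mod 17. 4⁻¹ ≡ 13 (mod 17), so λ ≡ 12.
  x = λ² - 13 - 0 = 144 - 13 ≡ 12; y = λ·(13 - 12) - 0 ≡ 12. → (12, 12)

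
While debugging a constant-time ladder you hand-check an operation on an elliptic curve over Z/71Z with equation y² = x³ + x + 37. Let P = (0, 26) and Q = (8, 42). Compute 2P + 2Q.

(27, 3)

First 2P:
Repeated addition: build up to 2P.
2P: tangent at (0, 26): λ = (3·0² + 1)/(2·26) ≡ 1/52. 52⁻¹ ≡ 56 (mod 71) since 52·56 = 2912 ≡ 1, so λ ≡ 1·56 ≡ 56.
  x = λ² - 0 - 0 = 3136 - 0 ≡ 12; y = λ·(0 - 12) - 26 ≡ 12. → (12, 12)
2P = (12, 12).
Next 2Q:
Repeated addition: build up to 2Q.
2Q: tangent at (8, 42): λ = (3·8² + 1)/(2·42) ≡ 51/13. 13⁻¹ ≡ 11 (mod 71) since 13·11 = 143 ≡ 1, so λ ≡ 51·11 ≡ 64.
  x = λ² - 8 - 8 = 4096 - 16 ≡ 33; y = λ·(8 - 33) - 42 ≡ 62. → (33, 62)
2Q = (33, 62).
Finally 2P + 2Q:
(12, 12) + (33, 62). λ = (62 - 12)/(33 - 12) ≡ 50/21 mod 71. 21⁻¹ ≡ 44 (mod 71) since 21·44 = 924 ≡ 1, so λ ≡ 70.
  x = λ² - 12 - 33 = 4900 - 45 ≡ 27; y = λ·(12 - 27) - 12 ≡ 3. → (27, 3)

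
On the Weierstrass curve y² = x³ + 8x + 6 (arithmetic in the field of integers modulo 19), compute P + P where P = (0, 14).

(9, 16)

tangent at (0, 14): λ = (3·0² + 8)/(2·14) ≡ 8/9. 9⁻¹ ≡ 17 (mod 19), so λ ≡ 8·17 ≡ 3.
  x = λ² - 0 - 0 = 9 - 0 ≡ 9; y = λ·(0 - 9) - 14 ≡ 16. → (9, 16)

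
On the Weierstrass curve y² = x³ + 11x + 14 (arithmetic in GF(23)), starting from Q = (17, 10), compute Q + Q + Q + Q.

(22, 18)

Repeated addition: build up to 4Q.
2Q: tangent at (17, 10): λ = (3·17² + 11)/(2·10) ≡ 4/20. 20⁻¹ ≡ 15 (mod 23) since 20·15 = 300 ≡ 1, so λ ≡ 4·15 ≡ 14.
  x = λ² - 17 - 17 = 196 - 34 ≡ 1; y = λ·(17 - 1) - 10 ≡ 7. → (1, 7)
3Q: (1, 7) + (17, 10). λ = (10 - 7)/(17 - 1) ≡ 3/16 mod 23. 16⁻¹ ≡ 13 (mod 23) since 16·13 = 208 ≡ 1, so λ ≡ 16.
  x = λ² - 1 - 17 = 256 - 18 ≡ 8; y = λ·(1 - 8) - 7 ≡ 19. → (8, 19)
4Q: (8, 19) + (17, 10). λ = (10 - 19)/(17 - 8) ≡ 14/9 mod 23. 9⁻¹ ≡ 18 (mod 23), so λ ≡ 22.
  x = λ² - 8 - 17 = 484 - 25 ≡ 22; y = λ·(8 - 22) - 19 ≡ 18. → (22, 18)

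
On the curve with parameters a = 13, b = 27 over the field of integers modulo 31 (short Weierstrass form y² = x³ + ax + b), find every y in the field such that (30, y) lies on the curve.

x³ + 13x + 27 = 27417 ≡ 13 (mod 31).
13 is a non-residue mod 31; no y exists.

none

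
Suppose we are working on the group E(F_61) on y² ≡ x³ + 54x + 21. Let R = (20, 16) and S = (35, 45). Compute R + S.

(42, 35)

(20, 16) + (35, 45). λ = (45 - 16)/(35 - 20) ≡ 29/15 mod 61. 15⁻¹ ≡ 57 (mod 61) since 15·57 = 855 ≡ 1, so λ ≡ 6.
  x = λ² - 20 - 35 = 36 - 55 ≡ 42; y = λ·(20 - 42) - 16 ≡ 35. → (42, 35)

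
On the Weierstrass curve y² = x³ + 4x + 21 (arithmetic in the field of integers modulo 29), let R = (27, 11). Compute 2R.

tangent at (27, 11): λ = (3·27² + 4)/(2·11) ≡ 16/22. 22⁻¹ ≡ 4 (mod 29) since 22·4 = 88 ≡ 1, so λ ≡ 16·4 ≡ 6.
  x = λ² - 27 - 27 = 36 - 54 ≡ 11; y = λ·(27 - 11) - 11 ≡ 27. → (11, 27)

(11, 27)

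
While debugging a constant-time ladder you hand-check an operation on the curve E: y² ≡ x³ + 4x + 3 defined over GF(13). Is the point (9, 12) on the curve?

y² = 12² ≡ 1; x³ + 4x + 3 = 768 ≡ 1 (mod 13). 1 = 1.

yes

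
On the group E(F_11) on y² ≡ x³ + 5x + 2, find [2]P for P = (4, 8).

tangent at (4, 8): λ = (3·4² + 5)/(2·8) ≡ 9/5. 5⁻¹ ≡ 9 (mod 11) since 5·9 = 45 ≡ 1, so λ ≡ 9·9 ≡ 4.
  x = λ² - 4 - 4 = 16 - 8 ≡ 8; y = λ·(4 - 8) - 8 ≡ 9. → (8, 9)

(8, 9)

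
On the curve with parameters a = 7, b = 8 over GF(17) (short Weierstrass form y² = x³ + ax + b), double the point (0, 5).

(1, 13)

tangent at (0, 5): λ = (3·0² + 7)/(2·5) ≡ 7/10. 10⁻¹ ≡ 12 (mod 17) since 10·12 = 120 ≡ 1, so λ ≡ 7·12 ≡ 16.
  x = λ² - 0 - 0 = 256 - 0 ≡ 1; y = λ·(0 - 1) - 5 ≡ 13. → (1, 13)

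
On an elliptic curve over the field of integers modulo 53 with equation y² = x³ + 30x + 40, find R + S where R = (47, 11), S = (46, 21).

(7, 13)

(47, 11) + (46, 21). λ = (21 - 11)/(46 - 47) ≡ 10/52 mod 53. 52⁻¹ ≡ 52 (mod 53) since 52·52 = 2704 ≡ 1, so λ ≡ 43.
  x = λ² - 47 - 46 = 1849 - 93 ≡ 7; y = λ·(47 - 7) - 11 ≡ 13. → (7, 13)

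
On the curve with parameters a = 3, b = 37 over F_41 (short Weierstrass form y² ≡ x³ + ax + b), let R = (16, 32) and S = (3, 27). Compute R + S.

(27, 30)

(16, 32) + (3, 27). λ = (27 - 32)/(3 - 16) ≡ 36/28 mod 41. 28⁻¹ ≡ 22 (mod 41), so λ ≡ 13.
  x = λ² - 16 - 3 = 169 - 19 ≡ 27; y = λ·(16 - 27) - 32 ≡ 30. → (27, 30)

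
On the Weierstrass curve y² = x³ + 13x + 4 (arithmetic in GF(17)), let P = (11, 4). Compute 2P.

(11, 13)

tangent at (11, 4): λ = (3·11² + 13)/(2·4) ≡ 2/8. 8⁻¹ ≡ 15 (mod 17), so λ ≡ 2·15 ≡ 13.
  x = λ² - 11 - 11 = 169 - 22 ≡ 11; y = λ·(11 - 11) - 4 ≡ 13. → (11, 13)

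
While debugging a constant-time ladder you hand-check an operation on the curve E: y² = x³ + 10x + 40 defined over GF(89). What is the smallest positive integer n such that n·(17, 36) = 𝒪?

7

2P: tangent at (17, 36): λ = (3·17² + 10)/(2·36) ≡ 76/72. 72⁻¹ ≡ 68 (mod 89), so λ ≡ 76·68 ≡ 6.
  x = λ² - 17 - 17 = 36 - 34 ≡ 2; y = λ·(17 - 2) - 36 ≡ 54. → (2, 54)
3P: (2, 54) + (17, 36). λ = (36 - 54)/(17 - 2) ≡ 71/15 mod 89. 15⁻¹ ≡ 6 (mod 89) since 15·6 = 90 ≡ 1, so λ ≡ 70.
  x = λ² - 2 - 17 = 4900 - 19 ≡ 75; y = λ·(2 - 75) - 54 ≡ 87. → (75, 87)
4P: (75, 87) + (17, 36). λ = (36 - 87)/(17 - 75) ≡ 38/31 mod 89. 31⁻¹ ≡ 23 (mod 89), so λ ≡ 73.
  x = λ² - 75 - 17 = 5329 - 92 ≡ 75; y = λ·(75 - 75) - 87 ≡ 2. → (75, 2)
5P: (75, 2) + (17, 36). λ = (36 - 2)/(17 - 75) ≡ 34/31 mod 89. 31⁻¹ ≡ 23 (mod 89), so λ ≡ 70.
  x = λ² - 75 - 17 = 4900 - 92 ≡ 2; y = λ·(75 - 2) - 2 ≡ 35. → (2, 35)
6P: (2, 35) + (17, 36). λ = (36 - 35)/(17 - 2) ≡ 1/15 mod 89. 15⁻¹ ≡ 6 (mod 89), so λ ≡ 6.
  x = λ² - 2 - 17 = 36 - 19 ≡ 17; y = λ·(2 - 17) - 35 ≡ 53. → (17, 53)
7P: (17, 53) + (17, 36): same x and y₁ ≡ -y₂, so the sum is 𝒪.
7P = 𝒪, so the order is 7.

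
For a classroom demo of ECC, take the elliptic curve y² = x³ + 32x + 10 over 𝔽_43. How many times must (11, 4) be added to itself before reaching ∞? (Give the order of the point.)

2P: tangent at (11, 4): λ = (3·11² + 32)/(2·4) ≡ 8/8. 8⁻¹ ≡ 27 (mod 43) since 8·27 = 216 ≡ 1, so λ ≡ 8·27 ≡ 1.
  x = λ² - 11 - 11 = 1 - 22 ≡ 22; y = λ·(11 - 22) - 4 ≡ 28. → (22, 28)
3P: (22, 28) + (11, 4). λ = (4 - 28)/(11 - 22) ≡ 19/32 mod 43. 32⁻¹ ≡ 39 (mod 43), so λ ≡ 10.
  x = λ² - 22 - 11 = 100 - 33 ≡ 24; y = λ·(22 - 24) - 28 ≡ 38. → (24, 38)
4P: (24, 38) + (11, 4). λ = (4 - 38)/(11 - 24) ≡ 9/30 mod 43. 30⁻¹ ≡ 33 (mod 43), so λ ≡ 39.
  x = λ² - 24 - 11 = 1521 - 35 ≡ 24; y = λ·(24 - 24) - 38 ≡ 5. → (24, 5)
5P: (24, 5) + (11, 4). λ = (4 - 5)/(11 - 24) ≡ 42/30 mod 43. 30⁻¹ ≡ 33 (mod 43) since 30·33 = 990 ≡ 1, so λ ≡ 10.
  x = λ² - 24 - 11 = 100 - 35 ≡ 22; y = λ·(24 - 22) - 5 ≡ 15. → (22, 15)
6P: (22, 15) + (11, 4). λ = (4 - 15)/(11 - 22) ≡ 32/32 mod 43. 32⁻¹ ≡ 39 (mod 43) since 32·39 = 1248 ≡ 1, so λ ≡ 1.
  x = λ² - 22 - 11 = 1 - 33 ≡ 11; y = λ·(22 - 11) - 15 ≡ 39. → (11, 39)
7P: (11, 39) + (11, 4): same x and y₁ ≡ -y₂, so the sum is ∞.
7P = ∞, so the order is 7.

7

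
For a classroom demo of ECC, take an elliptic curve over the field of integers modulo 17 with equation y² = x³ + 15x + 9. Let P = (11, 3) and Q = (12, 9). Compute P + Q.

(13, 2)

(11, 3) + (12, 9). λ = (9 - 3)/(12 - 11) ≡ 6/1 mod 17. 1⁻¹ ≡ 1 (mod 17) since 1·1 = 1 ≡ 1, so λ ≡ 6.
  x = λ² - 11 - 12 = 36 - 23 ≡ 13; y = λ·(11 - 13) - 3 ≡ 2. → (13, 2)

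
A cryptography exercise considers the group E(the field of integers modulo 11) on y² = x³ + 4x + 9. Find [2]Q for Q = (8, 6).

(10, 9)

tangent at (8, 6): λ = (3·8² + 4)/(2·6) ≡ 9/1. 1⁻¹ ≡ 1 (mod 11), so λ ≡ 9·1 ≡ 9.
  x = λ² - 8 - 8 = 81 - 16 ≡ 10; y = λ·(8 - 10) - 6 ≡ 9. → (10, 9)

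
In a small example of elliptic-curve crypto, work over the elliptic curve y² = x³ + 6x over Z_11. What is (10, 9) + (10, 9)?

(5, 10)

tangent at (10, 9): λ = (3·10² + 6)/(2·9) ≡ 9/7. 7⁻¹ ≡ 8 (mod 11), so λ ≡ 9·8 ≡ 6.
  x = λ² - 10 - 10 = 36 - 20 ≡ 5; y = λ·(10 - 5) - 9 ≡ 10. → (5, 10)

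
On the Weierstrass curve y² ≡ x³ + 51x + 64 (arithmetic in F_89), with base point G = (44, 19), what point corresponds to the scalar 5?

(57, 14)

Double-and-add on 5 = (101)₂. Start with G = (44, 19) for the leading 1-bit.
double: tangent at (44, 19): λ = (3·44² + 51)/(2·19) ≡ 74/38. 38⁻¹ ≡ 82 (mod 89), so λ ≡ 74·82 ≡ 16.
  x = λ² - 44 - 44 = 256 - 88 ≡ 79; y = λ·(44 - 79) - 19 ≡ 44. → (79, 44)
double: tangent at (79, 44): λ = (3·79² + 51)/(2·44) ≡ 84/88. 88⁻¹ ≡ 88 (mod 89), so λ ≡ 84·88 ≡ 5.
  x = λ² - 79 - 79 = 25 - 158 ≡ 45; y = λ·(79 - 45) - 44 ≡ 37. → (45, 37)
add G: (45, 37) + (44, 19). λ = (19 - 37)/(44 - 45) ≡ 71/88 mod 89. 88⁻¹ ≡ 88 (mod 89) since 88·88 = 7744 ≡ 1, so λ ≡ 18.
  x = λ² - 45 - 44 = 324 - 89 ≡ 57; y = λ·(45 - 57) - 37 ≡ 14. → (57, 14)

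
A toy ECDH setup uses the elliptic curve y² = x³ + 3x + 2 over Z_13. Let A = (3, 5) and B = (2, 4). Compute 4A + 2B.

(5, 8)

First 4A:
Double-and-add on 4 = (100)₂. Start with A = (3, 5) for the leading 1-bit.
double: tangent at (3, 5): λ = (3·3² + 3)/(2·5) ≡ 4/10. 10⁻¹ ≡ 4 (mod 13) since 10·4 = 40 ≡ 1, so λ ≡ 4·4 ≡ 3.
  x = λ² - 3 - 3 = 9 - 6 ≡ 3; y = λ·(3 - 3) - 5 ≡ 8. → (3, 8)
double: tangent at (3, 8): λ = (3·3² + 3)/(2·8) ≡ 4/3. 3⁻¹ ≡ 9 (mod 13), so λ ≡ 4·9 ≡ 10.
  x = λ² - 3 - 3 = 100 - 6 ≡ 3; y = λ·(3 - 3) - 8 ≡ 5. → (3, 5)
4A = (3, 5).
Next 2B:
Repeated addition: build up to 2B.
2B: tangent at (2, 4): λ = (3·2² + 3)/(2·4) ≡ 2/8. 8⁻¹ ≡ 5 (mod 13) since 8·5 = 40 ≡ 1, so λ ≡ 2·5 ≡ 10.
  x = λ² - 2 - 2 = 100 - 4 ≡ 5; y = λ·(2 - 5) - 4 ≡ 5. → (5, 5)
2B = (5, 5).
Finally 4A + 2B:
(3, 5) + (5, 5). λ = (5 - 5)/(5 - 3) ≡ 0/2 mod 13. 2⁻¹ ≡ 7 (mod 13), so λ ≡ 0.
  x = λ² - 3 - 5 = 0 - 8 ≡ 5; y = λ·(3 - 5) - 5 ≡ 8. → (5, 8)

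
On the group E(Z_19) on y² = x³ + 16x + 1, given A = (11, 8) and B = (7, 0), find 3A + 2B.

(5, 15)

First 3A:
Repeated addition: build up to 3A.
2A: tangent at (11, 8): λ = (3·11² + 16)/(2·8) ≡ 18/16. 16⁻¹ ≡ 6 (mod 19) since 16·6 = 96 ≡ 1, so λ ≡ 18·6 ≡ 13.
  x = λ² - 11 - 11 = 169 - 22 ≡ 14; y = λ·(11 - 14) - 8 ≡ 10. → (14, 10)
3A: (14, 10) + (11, 8). λ = (8 - 10)/(11 - 14) ≡ 17/16 mod 19. 16⁻¹ ≡ 6 (mod 19), so λ ≡ 7.
  x = λ² - 14 - 11 = 49 - 25 ≡ 5; y = λ·(14 - 5) - 10 ≡ 15. → (5, 15)
3A = (5, 15).
Next 2B:
Repeated addition: build up to 2B.
2B: (7, 0) + (7, 0): same x and y₁ ≡ -y₂, so the sum is the point at infinity.
2B = the point at infinity.
Finally 3A + 2B:
(5, 15) + the point at infinity = (5, 15) (identity).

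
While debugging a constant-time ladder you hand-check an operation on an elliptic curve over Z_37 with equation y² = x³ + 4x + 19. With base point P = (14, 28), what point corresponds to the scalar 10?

(13, 23)

Repeated addition: build up to 10P.
2P: tangent at (14, 28): λ = (3·14² + 4)/(2·28) ≡ 0/19. 19⁻¹ ≡ 2 (mod 37), so λ ≡ 0·2 ≡ 0.
  x = λ² - 14 - 14 = 0 - 28 ≡ 9; y = λ·(14 - 9) - 28 ≡ 9. → (9, 9)
3P: (9, 9) + (14, 28). λ = (28 - 9)/(14 - 9) ≡ 19/5 mod 37. 5⁻¹ ≡ 15 (mod 37), so λ ≡ 26.
  x = λ² - 9 - 14 = 676 - 23 ≡ 24; y = λ·(9 - 24) - 9 ≡ 8. → (24, 8)
4P: (24, 8) + (14, 28). λ = (28 - 8)/(14 - 24) ≡ 20/27 mod 37. 27⁻¹ ≡ 11 (mod 37) since 27·11 = 297 ≡ 1, so λ ≡ 35.
  x = λ² - 24 - 14 = 1225 - 38 ≡ 3; y = λ·(24 - 3) - 8 ≡ 24. → (3, 24)
5P: (3, 24) + (14, 28). λ = (28 - 24)/(14 - 3) ≡ 4/11 mod 37. 11⁻¹ ≡ 27 (mod 37) since 11·27 = 297 ≡ 1, so λ ≡ 34.
  x = λ² - 3 - 14 = 1156 - 17 ≡ 29; y = λ·(3 - 29) - 24 ≡ 17. → (29, 17)
6P: (29, 17) + (14, 28). λ = (28 - 17)/(14 - 29) ≡ 11/22 mod 37. 22⁻¹ ≡ 32 (mod 37), so λ ≡ 19.
  x = λ² - 29 - 14 = 361 - 43 ≡ 22; y = λ·(29 - 22) - 17 ≡ 5. → (22, 5)
7P: (22, 5) + (14, 28). λ = (28 - 5)/(14 - 22) ≡ 23/29 mod 37. 29⁻¹ ≡ 23 (mod 37) since 29·23 = 667 ≡ 1, so λ ≡ 11.
  x = λ² - 22 - 14 = 121 - 36 ≡ 11; y = λ·(22 - 11) - 5 ≡ 5. → (11, 5)
8P: (11, 5) + (14, 28). λ = (28 - 5)/(14 - 11) ≡ 23/3 mod 37. 3⁻¹ ≡ 25 (mod 37), so λ ≡ 20.
  x = λ² - 11 - 14 = 400 - 25 ≡ 5; y = λ·(11 - 5) - 5 ≡ 4. → (5, 4)
9P: (5, 4) + (14, 28). λ = (28 - 4)/(14 - 5) ≡ 24/9 mod 37. 9⁻¹ ≡ 33 (mod 37), so λ ≡ 15.
  x = λ² - 5 - 14 = 225 - 19 ≡ 21; y = λ·(5 - 21) - 4 ≡ 15. → (21, 15)
10P: (21, 15) + (14, 28). λ = (28 - 15)/(14 - 21) ≡ 13/30 mod 37. 30⁻¹ ≡ 21 (mod 37), so λ ≡ 14.
  x = λ² - 21 - 14 = 196 - 35 ≡ 13; y = λ·(21 - 13) - 15 ≡ 23. → (13, 23)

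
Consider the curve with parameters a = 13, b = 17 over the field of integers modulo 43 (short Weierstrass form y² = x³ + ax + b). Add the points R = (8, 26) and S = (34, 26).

(1, 17)

(8, 26) + (34, 26). λ = (26 - 26)/(34 - 8) ≡ 0/26 mod 43. 26⁻¹ ≡ 5 (mod 43), so λ ≡ 0.
  x = λ² - 8 - 34 = 0 - 42 ≡ 1; y = λ·(8 - 1) - 26 ≡ 17. → (1, 17)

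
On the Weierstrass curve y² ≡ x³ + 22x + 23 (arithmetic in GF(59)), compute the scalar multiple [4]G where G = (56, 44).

(6, 31)

Double-and-add on 4 = (100)₂. Start with G = (56, 44) for the leading 1-bit.
double: tangent at (56, 44): λ = (3·56² + 22)/(2·44) ≡ 49/29. 29⁻¹ ≡ 57 (mod 59), so λ ≡ 49·57 ≡ 20.
  x = λ² - 56 - 56 = 400 - 112 ≡ 52; y = λ·(56 - 52) - 44 ≡ 36. → (52, 36)
double: tangent at (52, 36): λ = (3·52² + 22)/(2·36) ≡ 51/13. 13⁻¹ ≡ 50 (mod 59), so λ ≡ 51·50 ≡ 13.
  x = λ² - 52 - 52 = 169 - 104 ≡ 6; y = λ·(52 - 6) - 36 ≡ 31. → (6, 31)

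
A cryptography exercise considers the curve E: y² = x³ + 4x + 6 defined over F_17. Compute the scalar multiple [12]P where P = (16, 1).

(10, 3)

Repeated addition: build up to 12P.
2P: tangent at (16, 1): λ = (3·16² + 4)/(2·1) ≡ 7/2. 2⁻¹ ≡ 9 (mod 17) since 2·9 = 18 ≡ 1, so λ ≡ 7·9 ≡ 12.
  x = λ² - 16 - 16 = 144 - 32 ≡ 10; y = λ·(16 - 10) - 1 ≡ 3. → (10, 3)
3P: (10, 3) + (16, 1). λ = (1 - 3)/(16 - 10) ≡ 15/6 mod 17. 6⁻¹ ≡ 3 (mod 17), so λ ≡ 11.
  x = λ² - 10 - 16 = 121 - 26 ≡ 10; y = λ·(10 - 10) - 3 ≡ 14. → (10, 14)
4P: (10, 14) + (16, 1). λ = (1 - 14)/(16 - 10) ≡ 4/6 mod 17. 6⁻¹ ≡ 3 (mod 17) since 6·3 = 18 ≡ 1, so λ ≡ 12.
  x = λ² - 10 - 16 = 144 - 26 ≡ 16; y = λ·(10 - 16) - 14 ≡ 16. → (16, 16)
5P: (16, 16) + (16, 1): same x and y₁ ≡ -y₂, so the sum is the point at infinity.
6P: the point at infinity + (16, 1) = (16, 1) (identity).
7P: tangent at (16, 1): λ = (3·16² + 4)/(2·1) ≡ 7/2. 2⁻¹ ≡ 9 (mod 17) since 2·9 = 18 ≡ 1, so λ ≡ 7·9 ≡ 12.
  x = λ² - 16 - 16 = 144 - 32 ≡ 10; y = λ·(16 - 10) - 1 ≡ 3. → (10, 3)
8P: (10, 3) + (16, 1). λ = (1 - 3)/(16 - 10) ≡ 15/6 mod 17. 6⁻¹ ≡ 3 (mod 17) since 6·3 = 18 ≡ 1, so λ ≡ 11.
  x = λ² - 10 - 16 = 121 - 26 ≡ 10; y = λ·(10 - 10) - 3 ≡ 14. → (10, 14)
9P: (10, 14) + (16, 1). λ = (1 - 14)/(16 - 10) ≡ 4/6 mod 17. 6⁻¹ ≡ 3 (mod 17) since 6·3 = 18 ≡ 1, so λ ≡ 12.
  x = λ² - 10 - 16 = 144 - 26 ≡ 16; y = λ·(10 - 16) - 14 ≡ 16. → (16, 16)
10P: (16, 16) + (16, 1): same x and y₁ ≡ -y₂, so the sum is the point at infinity.
11P: the point at infinity + (16, 1) = (16, 1) (identity).
12P: tangent at (16, 1): λ = (3·16² + 4)/(2·1) ≡ 7/2. 2⁻¹ ≡ 9 (mod 17), so λ ≡ 7·9 ≡ 12.
  x = λ² - 16 - 16 = 144 - 32 ≡ 10; y = λ·(16 - 10) - 1 ≡ 3. → (10, 3)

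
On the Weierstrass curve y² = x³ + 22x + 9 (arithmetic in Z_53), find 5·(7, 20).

(22, 8)

Write Q = (7, 20).
Repeated addition: build up to 5Q.
2Q: tangent at (7, 20): λ = (3·7² + 22)/(2·20) ≡ 10/40. 40⁻¹ ≡ 4 (mod 53), so λ ≡ 10·4 ≡ 40.
  x = λ² - 7 - 7 = 1600 - 14 ≡ 49; y = λ·(7 - 49) - 20 ≡ 49. → (49, 49)
3Q: (49, 49) + (7, 20). λ = (20 - 49)/(7 - 49) ≡ 24/11 mod 53. 11⁻¹ ≡ 29 (mod 53), so λ ≡ 7.
  x = λ² - 49 - 7 = 49 - 56 ≡ 46; y = λ·(49 - 46) - 49 ≡ 25. → (46, 25)
4Q: (46, 25) + (7, 20). λ = (20 - 25)/(7 - 46) ≡ 48/14 mod 53. 14⁻¹ ≡ 19 (mod 53), so λ ≡ 11.
  x = λ² - 46 - 7 = 121 - 53 ≡ 15; y = λ·(46 - 15) - 25 ≡ 51. → (15, 51)
5Q: (15, 51) + (7, 20). λ = (20 - 51)/(7 - 15) ≡ 22/45 mod 53. 45⁻¹ ≡ 33 (mod 53) since 45·33 = 1485 ≡ 1, so λ ≡ 37.
  x = λ² - 15 - 7 = 1369 - 22 ≡ 22; y = λ·(15 - 22) - 51 ≡ 8. → (22, 8)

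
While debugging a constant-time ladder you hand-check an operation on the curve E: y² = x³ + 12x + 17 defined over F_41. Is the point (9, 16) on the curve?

y² = 16² ≡ 10; x³ + 12x + 17 = 854 ≡ 34 (mod 41). 10 ≠ 34.

no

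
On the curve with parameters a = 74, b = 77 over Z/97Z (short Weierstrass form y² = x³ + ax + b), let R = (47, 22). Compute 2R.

tangent at (47, 22): λ = (3·47² + 74)/(2·22) ≡ 8/44. 44⁻¹ ≡ 86 (mod 97) since 44·86 = 3784 ≡ 1, so λ ≡ 8·86 ≡ 9.
  x = λ² - 47 - 47 = 81 - 94 ≡ 84; y = λ·(47 - 84) - 22 ≡ 33. → (84, 33)

(84, 33)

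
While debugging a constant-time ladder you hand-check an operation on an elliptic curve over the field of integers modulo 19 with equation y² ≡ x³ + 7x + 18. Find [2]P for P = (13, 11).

(10, 9)

tangent at (13, 11): λ = (3·13² + 7)/(2·11) ≡ 1/3. 3⁻¹ ≡ 13 (mod 19) since 3·13 = 39 ≡ 1, so λ ≡ 1·13 ≡ 13.
  x = λ² - 13 - 13 = 169 - 26 ≡ 10; y = λ·(13 - 10) - 11 ≡ 9. → (10, 9)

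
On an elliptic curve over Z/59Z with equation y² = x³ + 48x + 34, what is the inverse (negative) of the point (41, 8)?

(41, 51)

-(41, 8) = (41, -8 mod 59) = (41, 51).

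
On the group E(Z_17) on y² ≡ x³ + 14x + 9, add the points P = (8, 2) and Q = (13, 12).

(8, 2) + (13, 12). λ = (12 - 2)/(13 - 8) ≡ 10/5 mod 17. 5⁻¹ ≡ 7 (mod 17) since 5·7 = 35 ≡ 1, so λ ≡ 2.
  x = λ² - 8 - 13 = 4 - 21 ≡ 0; y = λ·(8 - 0) - 2 ≡ 14. → (0, 14)

(0, 14)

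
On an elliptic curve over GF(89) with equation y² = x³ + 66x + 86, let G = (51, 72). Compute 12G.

Repeated addition: build up to 12G.
2G: tangent at (51, 72): λ = (3·51² + 66)/(2·72) ≡ 37/55. 55⁻¹ ≡ 34 (mod 89), so λ ≡ 37·34 ≡ 12.
  x = λ² - 51 - 51 = 144 - 102 ≡ 42; y = λ·(51 - 42) - 72 ≡ 36. → (42, 36)
3G: (42, 36) + (51, 72). λ = (72 - 36)/(51 - 42) ≡ 36/9 mod 89. 9⁻¹ ≡ 10 (mod 89) since 9·10 = 90 ≡ 1, so λ ≡ 4.
  x = λ² - 42 - 51 = 16 - 93 ≡ 12; y = λ·(42 - 12) - 36 ≡ 84. → (12, 84)
4G: (12, 84) + (51, 72). λ = (72 - 84)/(51 - 12) ≡ 77/39 mod 89. 39⁻¹ ≡ 16 (mod 89) since 39·16 = 624 ≡ 1, so λ ≡ 75.
  x = λ² - 12 - 51 = 5625 - 63 ≡ 44; y = λ·(12 - 44) - 84 ≡ 8. → (44, 8)
5G: (44, 8) + (51, 72). λ = (72 - 8)/(51 - 44) ≡ 64/7 mod 89. 7⁻¹ ≡ 51 (mod 89), so λ ≡ 60.
  x = λ² - 44 - 51 = 3600 - 95 ≡ 34; y = λ·(44 - 34) - 8 ≡ 58. → (34, 58)
6G: (34, 58) + (51, 72). λ = (72 - 58)/(51 - 34) ≡ 14/17 mod 89. 17⁻¹ ≡ 21 (mod 89), so λ ≡ 27.
  x = λ² - 34 - 51 = 729 - 85 ≡ 21; y = λ·(34 - 21) - 58 ≡ 26. → (21, 26)
7G: (21, 26) + (51, 72). λ = (72 - 26)/(51 - 21) ≡ 46/30 mod 89. 30⁻¹ ≡ 3 (mod 89), so λ ≡ 49.
  x = λ² - 21 - 51 = 2401 - 72 ≡ 15; y = λ·(21 - 15) - 26 ≡ 1. → (15, 1)
8G: (15, 1) + (51, 72). λ = (72 - 1)/(51 - 15) ≡ 71/36 mod 89. 36⁻¹ ≡ 47 (mod 89) since 36·47 = 1692 ≡ 1, so λ ≡ 44.
  x = λ² - 15 - 51 = 1936 - 66 ≡ 1; y = λ·(15 - 1) - 1 ≡ 81. → (1, 81)
9G: (1, 81) + (51, 72). λ = (72 - 81)/(51 - 1) ≡ 80/50 mod 89. 50⁻¹ ≡ 73 (mod 89), so λ ≡ 55.
  x = λ² - 1 - 51 = 3025 - 52 ≡ 36; y = λ·(1 - 36) - 81 ≡ 41. → (36, 41)
10G: (36, 41) + (51, 72). λ = (72 - 41)/(51 - 36) ≡ 31/15 mod 89. 15⁻¹ ≡ 6 (mod 89), so λ ≡ 8.
  x = λ² - 36 - 51 = 64 - 87 ≡ 66; y = λ·(36 - 66) - 41 ≡ 75. → (66, 75)
11G: (66, 75) + (51, 72). λ = (72 - 75)/(51 - 66) ≡ 86/74 mod 89. 74⁻¹ ≡ 83 (mod 89) since 74·83 = 6142 ≡ 1, so λ ≡ 18.
  x = λ² - 66 - 51 = 324 - 117 ≡ 29; y = λ·(66 - 29) - 75 ≡ 57. → (29, 57)
12G: (29, 57) + (51, 72). λ = (72 - 57)/(51 - 29) ≡ 15/22 mod 89. 22⁻¹ ≡ 85 (mod 89) since 22·85 = 1870 ≡ 1, so λ ≡ 29.
  x = λ² - 29 - 51 = 841 - 80 ≡ 49; y = λ·(29 - 49) - 57 ≡ 75. → (49, 75)

(49, 75)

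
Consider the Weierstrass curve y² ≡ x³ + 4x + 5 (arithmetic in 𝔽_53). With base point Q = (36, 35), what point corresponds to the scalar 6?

(5, 16)

Repeated addition: build up to 6Q.
2Q: tangent at (36, 35): λ = (3·36² + 4)/(2·35) ≡ 23/17. 17⁻¹ ≡ 25 (mod 53), so λ ≡ 23·25 ≡ 45.
  x = λ² - 36 - 36 = 2025 - 72 ≡ 45; y = λ·(36 - 45) - 35 ≡ 37. → (45, 37)
3Q: (45, 37) + (36, 35). λ = (35 - 37)/(36 - 45) ≡ 51/44 mod 53. 44⁻¹ ≡ 47 (mod 53) since 44·47 = 2068 ≡ 1, so λ ≡ 12.
  x = λ² - 45 - 36 = 144 - 81 ≡ 10; y = λ·(45 - 10) - 37 ≡ 12. → (10, 12)
4Q: (10, 12) + (36, 35). λ = (35 - 12)/(36 - 10) ≡ 23/26 mod 53. 26⁻¹ ≡ 51 (mod 53), so λ ≡ 7.
  x = λ² - 10 - 36 = 49 - 46 ≡ 3; y = λ·(10 - 3) - 12 ≡ 37. → (3, 37)
5Q: (3, 37) + (36, 35). λ = (35 - 37)/(36 - 3) ≡ 51/33 mod 53. 33⁻¹ ≡ 45 (mod 53), so λ ≡ 16.
  x = λ² - 3 - 36 = 256 - 39 ≡ 5; y = λ·(3 - 5) - 37 ≡ 37. → (5, 37)
6Q: (5, 37) + (36, 35). λ = (35 - 37)/(36 - 5) ≡ 51/31 mod 53. 31⁻¹ ≡ 12 (mod 53), so λ ≡ 29.
  x = λ² - 5 - 36 = 841 - 41 ≡ 5; y = λ·(5 - 5) - 37 ≡ 16. → (5, 16)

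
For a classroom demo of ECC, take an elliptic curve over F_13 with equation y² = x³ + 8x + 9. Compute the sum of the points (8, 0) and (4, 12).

(8, 0) + (4, 12). λ = (12 - 0)/(4 - 8) ≡ 12/9 mod 13. 9⁻¹ ≡ 3 (mod 13) since 9·3 = 27 ≡ 1, so λ ≡ 10.
  x = λ² - 8 - 4 = 100 - 12 ≡ 10; y = λ·(8 - 10) - 0 ≡ 6. → (10, 6)

(10, 6)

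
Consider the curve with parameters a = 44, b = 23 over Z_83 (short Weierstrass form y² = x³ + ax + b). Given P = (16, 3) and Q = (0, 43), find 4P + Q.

(38, 25)

First 4P:
Repeated addition: build up to 4P.
2P: tangent at (16, 3): λ = (3·16² + 44)/(2·3) ≡ 65/6. 6⁻¹ ≡ 14 (mod 83), so λ ≡ 65·14 ≡ 80.
  x = λ² - 16 - 16 = 6400 - 32 ≡ 60; y = λ·(16 - 60) - 3 ≡ 46. → (60, 46)
3P: (60, 46) + (16, 3). λ = (3 - 46)/(16 - 60) ≡ 40/39 mod 83. 39⁻¹ ≡ 66 (mod 83), so λ ≡ 67.
  x = λ² - 60 - 16 = 4489 - 76 ≡ 14; y = λ·(60 - 14) - 46 ≡ 48. → (14, 48)
4P: (14, 48) + (16, 3). λ = (3 - 48)/(16 - 14) ≡ 38/2 mod 83. 2⁻¹ ≡ 42 (mod 83) since 2·42 = 84 ≡ 1, so λ ≡ 19.
  x = λ² - 14 - 16 = 361 - 30 ≡ 82; y = λ·(14 - 82) - 48 ≡ 71. → (82, 71)
4P = (82, 71).
Finally 4P + Q:
(82, 71) + (0, 43). λ = (43 - 71)/(0 - 82) ≡ 55/1 mod 83. 1⁻¹ ≡ 1 (mod 83), so λ ≡ 55.
  x = λ² - 82 - 0 = 3025 - 82 ≡ 38; y = λ·(82 - 38) - 71 ≡ 25. → (38, 25)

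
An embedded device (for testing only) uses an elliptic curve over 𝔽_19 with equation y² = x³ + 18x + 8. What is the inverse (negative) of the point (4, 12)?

-(4, 12) = (4, -12 mod 19) = (4, 7).

(4, 7)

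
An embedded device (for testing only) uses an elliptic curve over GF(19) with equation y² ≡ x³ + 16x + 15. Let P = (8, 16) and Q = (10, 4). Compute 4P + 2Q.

First 4P:
Repeated addition: build up to 4P.
2P: tangent at (8, 16): λ = (3·8² + 16)/(2·16) ≡ 18/13. 13⁻¹ ≡ 3 (mod 19) since 13·3 = 39 ≡ 1, so λ ≡ 18·3 ≡ 16.
  x = λ² - 8 - 8 = 256 - 16 ≡ 12; y = λ·(8 - 12) - 16 ≡ 15. → (12, 15)
3P: (12, 15) + (8, 16). λ = (16 - 15)/(8 - 12) ≡ 1/15 mod 19. 15⁻¹ ≡ 14 (mod 19) since 15·14 = 210 ≡ 1, so λ ≡ 14.
  x = λ² - 12 - 8 = 196 - 20 ≡ 5; y = λ·(12 - 5) - 15 ≡ 7. → (5, 7)
4P: (5, 7) + (8, 16). λ = (16 - 7)/(8 - 5) ≡ 9/3 mod 19. 3⁻¹ ≡ 13 (mod 19) since 3·13 = 39 ≡ 1, so λ ≡ 3.
  x = λ² - 5 - 8 = 9 - 13 ≡ 15; y = λ·(5 - 15) - 7 ≡ 1. → (15, 1)
4P = (15, 1).
Next 2Q:
Repeated addition: build up to 2Q.
2Q: tangent at (10, 4): λ = (3·10² + 16)/(2·4) ≡ 12/8. 8⁻¹ ≡ 12 (mod 19), so λ ≡ 12·12 ≡ 11.
  x = λ² - 10 - 10 = 121 - 20 ≡ 6; y = λ·(10 - 6) - 4 ≡ 2. → (6, 2)
2Q = (6, 2).
Finally 4P + 2Q:
(15, 1) + (6, 2). λ = (2 - 1)/(6 - 15) ≡ 1/10 mod 19. 10⁻¹ ≡ 2 (mod 19) since 10·2 = 20 ≡ 1, so λ ≡ 2.
  x = λ² - 15 - 6 = 4 - 21 ≡ 2; y = λ·(15 - 2) - 1 ≡ 6. → (2, 6)

(2, 6)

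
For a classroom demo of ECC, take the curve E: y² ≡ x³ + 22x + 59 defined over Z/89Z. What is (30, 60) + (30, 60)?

tangent at (30, 60): λ = (3·30² + 22)/(2·60) ≡ 52/31. 31⁻¹ ≡ 23 (mod 89) since 31·23 = 713 ≡ 1, so λ ≡ 52·23 ≡ 39.
  x = λ² - 30 - 30 = 1521 - 60 ≡ 37; y = λ·(30 - 37) - 60 ≡ 23. → (37, 23)

(37, 23)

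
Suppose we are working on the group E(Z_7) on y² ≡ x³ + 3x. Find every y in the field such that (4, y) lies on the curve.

none

x³ + 3x + 0 = 76 ≡ 6 (mod 7).
6 is a non-residue mod 7; no y exists.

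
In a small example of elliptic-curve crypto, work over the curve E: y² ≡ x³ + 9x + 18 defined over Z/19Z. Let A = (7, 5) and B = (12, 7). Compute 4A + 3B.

First 4A:
Double-and-add on 4 = (100)₂. Start with A = (7, 5) for the leading 1-bit.
double: tangent at (7, 5): λ = (3·7² + 9)/(2·5) ≡ 4/10. 10⁻¹ ≡ 2 (mod 19), so λ ≡ 4·2 ≡ 8.
  x = λ² - 7 - 7 = 64 - 14 ≡ 12; y = λ·(7 - 12) - 5 ≡ 12. → (12, 12)
double: tangent at (12, 12): λ = (3·12² + 9)/(2·12) ≡ 4/5. 5⁻¹ ≡ 4 (mod 19), so λ ≡ 4·4 ≡ 16.
  x = λ² - 12 - 12 = 256 - 24 ≡ 4; y = λ·(12 - 4) - 12 ≡ 2. → (4, 2)
4A = (4, 2).
Next 3B:
Repeated addition: build up to 3B.
2B: tangent at (12, 7): λ = (3·12² + 9)/(2·7) ≡ 4/14. 14⁻¹ ≡ 15 (mod 19) since 14·15 = 210 ≡ 1, so λ ≡ 4·15 ≡ 3.
  x = λ² - 12 - 12 = 9 - 24 ≡ 4; y = λ·(12 - 4) - 7 ≡ 17. → (4, 17)
3B: (4, 17) + (12, 7). λ = (7 - 17)/(12 - 4) ≡ 9/8 mod 19. 8⁻¹ ≡ 12 (mod 19) since 8·12 = 96 ≡ 1, so λ ≡ 13.
  x = λ² - 4 - 12 = 169 - 16 ≡ 1; y = λ·(4 - 1) - 17 ≡ 3. → (1, 3)
3B = (1, 3).
Finally 4A + 3B:
(4, 2) + (1, 3). λ = (3 - 2)/(1 - 4) ≡ 1/16 mod 19. 16⁻¹ ≡ 6 (mod 19) since 16·6 = 96 ≡ 1, so λ ≡ 6.
  x = λ² - 4 - 1 = 36 - 5 ≡ 12; y = λ·(4 - 12) - 2 ≡ 7. → (12, 7)

(12, 7)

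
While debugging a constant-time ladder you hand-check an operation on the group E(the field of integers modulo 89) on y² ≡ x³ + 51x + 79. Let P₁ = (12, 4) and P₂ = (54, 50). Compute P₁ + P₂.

(12, 4) + (54, 50). λ = (50 - 4)/(54 - 12) ≡ 46/42 mod 89. 42⁻¹ ≡ 53 (mod 89) since 42·53 = 2226 ≡ 1, so λ ≡ 35.
  x = λ² - 12 - 54 = 1225 - 66 ≡ 2; y = λ·(12 - 2) - 4 ≡ 79. → (2, 79)

(2, 79)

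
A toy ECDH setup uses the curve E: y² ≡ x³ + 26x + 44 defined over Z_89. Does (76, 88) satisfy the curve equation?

y² = 88² ≡ 1; x³ + 26x + 44 = 440996 ≡ 1 (mod 89). 1 = 1.

yes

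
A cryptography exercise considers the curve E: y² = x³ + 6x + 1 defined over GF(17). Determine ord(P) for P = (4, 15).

11

2P: tangent at (4, 15): λ = (3·4² + 6)/(2·15) ≡ 3/13. 13⁻¹ ≡ 4 (mod 17) since 13·4 = 52 ≡ 1, so λ ≡ 3·4 ≡ 12.
  x = λ² - 4 - 4 = 144 - 8 ≡ 0; y = λ·(4 - 0) - 15 ≡ 16. → (0, 16)
3P: (0, 16) + (4, 15). λ = (15 - 16)/(4 - 0) ≡ 16/4 mod 17. 4⁻¹ ≡ 13 (mod 17) since 4·13 = 52 ≡ 1, so λ ≡ 4.
  x = λ² - 0 - 4 = 16 - 4 ≡ 12; y = λ·(0 - 12) - 16 ≡ 4. → (12, 4)
4P: (12, 4) + (4, 15). λ = (15 - 4)/(4 - 12) ≡ 11/9 mod 17. 9⁻¹ ≡ 2 (mod 17) since 9·2 = 18 ≡ 1, so λ ≡ 5.
  x = λ² - 12 - 4 = 25 - 16 ≡ 9; y = λ·(12 - 9) - 4 ≡ 11. → (9, 11)
5P: (9, 11) + (4, 15). λ = (15 - 11)/(4 - 9) ≡ 4/12 mod 17. 12⁻¹ ≡ 10 (mod 17), so λ ≡ 6.
  x = λ² - 9 - 4 = 36 - 13 ≡ 6; y = λ·(9 - 6) - 11 ≡ 7. → (6, 7)
6P: (6, 7) + (4, 15). λ = (15 - 7)/(4 - 6) ≡ 8/15 mod 17. 15⁻¹ ≡ 8 (mod 17) since 15·8 = 120 ≡ 1, so λ ≡ 13.
  x = λ² - 6 - 4 = 169 - 10 ≡ 6; y = λ·(6 - 6) - 7 ≡ 10. → (6, 10)
7P: (6, 10) + (4, 15). λ = (15 - 10)/(4 - 6) ≡ 5/15 mod 17. 15⁻¹ ≡ 8 (mod 17) since 15·8 = 120 ≡ 1, so λ ≡ 6.
  x = λ² - 6 - 4 = 36 - 10 ≡ 9; y = λ·(6 - 9) - 10 ≡ 6. → (9, 6)
8P: (9, 6) + (4, 15). λ = (15 - 6)/(4 - 9) ≡ 9/12 mod 17. 12⁻¹ ≡ 10 (mod 17) since 12·10 = 120 ≡ 1, so λ ≡ 5.
  x = λ² - 9 - 4 = 25 - 13 ≡ 12; y = λ·(9 - 12) - 6 ≡ 13. → (12, 13)
9P: (12, 13) + (4, 15). λ = (15 - 13)/(4 - 12) ≡ 2/9 mod 17. 9⁻¹ ≡ 2 (mod 17), so λ ≡ 4.
  x = λ² - 12 - 4 = 16 - 16 ≡ 0; y = λ·(12 - 0) - 13 ≡ 1. → (0, 1)
10P: (0, 1) + (4, 15). λ = (15 - 1)/(4 - 0) ≡ 14/4 mod 17. 4⁻¹ ≡ 13 (mod 17), so λ ≡ 12.
  x = λ² - 0 - 4 = 144 - 4 ≡ 4; y = λ·(0 - 4) - 1 ≡ 2. → (4, 2)
11P: (4, 2) + (4, 15): same x and y₁ ≡ -y₂, so the sum is the point at infinity.
11P = the point at infinity, so the order is 11.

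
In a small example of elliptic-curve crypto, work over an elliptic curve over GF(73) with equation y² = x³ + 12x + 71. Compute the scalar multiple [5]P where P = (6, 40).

(5, 57)

Double-and-add on 5 = (101)₂. Start with P = (6, 40) for the leading 1-bit.
double: tangent at (6, 40): λ = (3·6² + 12)/(2·40) ≡ 47/7. 7⁻¹ ≡ 21 (mod 73), so λ ≡ 47·21 ≡ 38.
  x = λ² - 6 - 6 = 1444 - 12 ≡ 45; y = λ·(6 - 45) - 40 ≡ 11. → (45, 11)
double: tangent at (45, 11): λ = (3·45² + 12)/(2·11) ≡ 28/22. 22⁻¹ ≡ 10 (mod 73), so λ ≡ 28·10 ≡ 61.
  x = λ² - 45 - 45 = 3721 - 90 ≡ 54; y = λ·(45 - 54) - 11 ≡ 24. → (54, 24)
add P: (54, 24) + (6, 40). λ = (40 - 24)/(6 - 54) ≡ 16/25 mod 73. 25⁻¹ ≡ 38 (mod 73), so λ ≡ 24.
  x = λ² - 54 - 6 = 576 - 60 ≡ 5; y = λ·(54 - 5) - 24 ≡ 57. → (5, 57)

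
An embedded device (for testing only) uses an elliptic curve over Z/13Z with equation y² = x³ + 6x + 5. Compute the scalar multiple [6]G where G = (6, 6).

Double-and-add on 6 = (110)₂. Start with G = (6, 6) for the leading 1-bit.
double: tangent at (6, 6): λ = (3·6² + 6)/(2·6) ≡ 10/12. 12⁻¹ ≡ 12 (mod 13) since 12·12 = 144 ≡ 1, so λ ≡ 10·12 ≡ 3.
  x = λ² - 6 - 6 = 9 - 12 ≡ 10; y = λ·(6 - 10) - 6 ≡ 8. → (10, 8)
add G: (10, 8) + (6, 6). λ = (6 - 8)/(6 - 10) ≡ 11/9 mod 13. 9⁻¹ ≡ 3 (mod 13), so λ ≡ 7.
  x = λ² - 10 - 6 = 49 - 16 ≡ 7; y = λ·(10 - 7) - 8 ≡ 0. → (7, 0)
double: (7, 0) + (7, 0): same x and y₁ ≡ -y₂, so the sum is O.

O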